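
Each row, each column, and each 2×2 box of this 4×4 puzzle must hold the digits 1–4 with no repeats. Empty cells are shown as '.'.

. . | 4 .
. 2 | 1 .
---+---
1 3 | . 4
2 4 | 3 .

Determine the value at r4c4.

1

r1c1 = 3: row 1 has {4}; col 1 has {1,2}; box has {2} → only 3 remains.
r1c2 = 1: row 1 has {3,4}; col 2 has {2,3,4}; box has {2,3} → only 1 remains.
r1c4 = 2: row 1 has {1,3,4}; col 4 has {4}; box has {1,4} → only 2 remains.
r2c1 = 4: row 2 has {1,2}; col 1 has {1,2,3}; box has {1,2,3} → only 4 remains.
r2c4 = 3: row 2 has {1,2,4}; col 4 has {2,4}; box has {1,2,4} → only 3 remains.
r3c3 = 2: row 3 has {1,3,4}; col 3 has {1,3,4}; box has {3,4} → only 2 remains.
r4c4 = 1: row 4 has {2,3,4}; col 4 has {2,3,4}; box has {2,3,4} → only 1 remains.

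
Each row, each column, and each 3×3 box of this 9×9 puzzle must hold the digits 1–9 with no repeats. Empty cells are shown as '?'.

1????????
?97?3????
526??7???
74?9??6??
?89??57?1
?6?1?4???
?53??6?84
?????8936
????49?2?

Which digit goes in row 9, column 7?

5

row 1, column 2 = 3 (sole candidate).
row 1, column 6 = 2 (sole candidate).
row 2, column 6 = 1 (sole candidate).
row 4, column 6 = 3 (sole candidate).
row 4, column 8 = 5 (sole candidate).
row 5, column 8 = 4 (sole candidate).
row 6, column 8 = 9 (sole candidate).
row 7, column 7 = 1 (sole candidate).
row 9, column 7 = 5: row 9 has {2,4,9}; col 7 has {1,6,7,9}; box has {1,2,3,4,6,8,9} → only 5 remains.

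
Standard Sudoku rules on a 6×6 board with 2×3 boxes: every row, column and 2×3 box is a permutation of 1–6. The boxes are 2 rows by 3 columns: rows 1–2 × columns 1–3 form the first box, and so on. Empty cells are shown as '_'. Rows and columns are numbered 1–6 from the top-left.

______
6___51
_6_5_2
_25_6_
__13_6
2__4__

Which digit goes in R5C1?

4

R2C4 = 2: row 2 has {1,5,6}; col 4 has {3,4,5}; box has {1,5} → only 2 remains.
R4C4 = 1: row 4 has {2,5,6}; col 4 has {2,3,4,5}; box has {2,5,6} → only 1 remains.
R5C5 = 2: row 5 has {1,3,6}; col 5 has {5,6}; box has {3,4,6} → only 2 remains.
R6C5 = 1: row 6 has {2,4}; col 5 has {2,5,6}; box has {2,3,4,6} → only 1 remains.
R6C6 = 5: row 6 has {1,2,4}; col 6 has {1,2,6}; box has {1,2,3,4,6} → only 5 remains.
R1C4 = 6: row 1 has {}; col 4 has {1,2,3,4,5}; box has {1,2,5} → only 6 remains.
R6C2 = 3: row 6 has {1,2,4,5}; col 2 has {2,6}; box has {1,2} → only 3 remains.
R6C3 = 6: row 6 has {1,2,3,4,5}; col 3 has {1,5}; box has {1,2,3} → only 6 remains.
R2C2 = 4: row 2 has {1,2,5,6}; col 2 has {2,3,6}; box has {6} → only 4 remains.
R2C3 = 3: row 2 has {1,2,4,5,6}; col 3 has {1,5,6}; box has {4,6} → only 3 remains.
R3C3 = 4: row 3 has {2,5,6}; col 3 has {1,3,5,6}; box has {2,5,6} → only 4 remains.
R3C5 = 3: row 3 has {2,4,5,6}; col 5 has {1,2,5,6}; box has {1,2,5,6} → only 3 remains.
R4C1 = 3: row 4 has {1,2,5,6}; col 1 has {2,6}; box has {2,4,5,6} → only 3 remains.
R4C6 = 4: row 4 has {1,2,3,5,6}; col 6 has {1,2,5,6}; box has {1,2,3,5,6} → only 4 remains.
R5C2 = 5: row 5 has {1,2,3,6}; col 2 has {2,3,4,6}; box has {1,2,3,6} → only 5 remains.
R1C2 = 1: row 1 has {6}; col 2 has {2,3,4,5,6}; box has {3,4,6} → only 1 remains.
R1C3 = 2: row 1 has {1,6}; col 3 has {1,3,4,5,6}; box has {1,3,4,6} → only 2 remains.
R1C5 = 4: row 1 has {1,2,6}; col 5 has {1,2,3,5,6}; box has {1,2,5,6} → only 4 remains.
R1C6 = 3: row 1 has {1,2,4,6}; col 6 has {1,2,4,5,6}; box has {1,2,4,5,6} → only 3 remains.
R3C1 = 1: row 3 has {2,3,4,5,6}; col 1 has {2,3,6}; box has {2,3,4,5,6} → only 1 remains.
R5C1 = 4: row 5 has {1,2,3,5,6}; col 1 has {1,2,3,6}; box has {1,2,3,5,6} → only 4 remains.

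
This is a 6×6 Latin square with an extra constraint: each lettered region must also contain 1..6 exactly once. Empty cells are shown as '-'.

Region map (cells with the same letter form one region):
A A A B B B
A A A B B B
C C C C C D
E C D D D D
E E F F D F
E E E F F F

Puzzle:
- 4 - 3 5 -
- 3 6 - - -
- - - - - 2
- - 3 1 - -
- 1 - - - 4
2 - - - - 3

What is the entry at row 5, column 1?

3

row 1, column 1 = 1 (sole candidate).
row 1, column 3 = 2 (sole candidate).
row 1, column 6 = 6 (sole candidate).
row 2, column 1 = 5 (sole candidate).
row 2, column 6 = 1 (sole candidate).
row 4, column 6 = 5 (sole candidate).
row 5, column 3 = 5 (sole candidate).
row 5, column 5 = 6 (sole candidate).
row 6, column 3 = 4 (sole candidate).
row 6, column 4 = 6 (sole candidate).
row 6, column 5 = 1 (sole candidate).
row 3, column 3 = 1 (sole candidate).
row 4, column 1 = 6 (sole candidate).
row 4, column 2 = 2 (sole candidate).
row 4, column 5 = 4 (sole candidate).
row 5, column 1 = 3: row 5 has {1,4,5,6}; col 1 has {1,2,5,6}; region has {1,2,4,6} → only 3 remains.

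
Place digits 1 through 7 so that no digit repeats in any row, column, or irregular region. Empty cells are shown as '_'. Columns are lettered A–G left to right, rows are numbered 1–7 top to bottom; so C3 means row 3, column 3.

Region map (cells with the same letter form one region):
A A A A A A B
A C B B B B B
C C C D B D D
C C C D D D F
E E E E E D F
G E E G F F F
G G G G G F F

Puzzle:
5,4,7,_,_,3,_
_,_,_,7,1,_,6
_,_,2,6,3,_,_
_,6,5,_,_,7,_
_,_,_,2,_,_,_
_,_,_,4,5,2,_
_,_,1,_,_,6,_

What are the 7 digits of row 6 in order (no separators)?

6134527

D1 = 1 (sole candidate).
G1 = 2 (sole candidate).
A2 = 2 (sole candidate).
B2 = 3 (sole candidate).
C2 = 4 (sole candidate).
F2 = 5 (sole candidate).
D4 = 3 (sole candidate).
D7 = 5 (sole candidate).
E1 = 6 (sole candidate).
G3 = 5 (hidden single in row 3).
E4 = 2 (hidden single in row 4).
E7 = 7 (sole candidate).
E5 = 4 (sole candidate).
F5 = 1 (sole candidate).
A7 = 3 (sole candidate).
B7 = 2 (sole candidate).
G7 = 4 (sole candidate).
F3 = 4 (sole candidate).
G4 = 1 (sole candidate).
A6 = 6: row 6 has {2,4,5}; col 1 has {2,3,5}; region has {1,2,3,4,5,7} → only 6 remains.
C6 = 3: row 6 has {2,4,5,6}; col 3 has {1,2,4,5,7}; region has {2,4} → only 3 remains.
G6 = 7: row 6 has {2,3,4,5,6}; col 7 has {1,2,4,5,6}; region has {1,2,4,5,6} → only 7 remains.
A4 = 4 (sole candidate).
A5 = 7 (sole candidate).
B5 = 5 (sole candidate).
C5 = 6 (sole candidate).
G5 = 3 (sole candidate).
B6 = 1: row 6 has {2,3,4,5,6,7}; col 2 has {2,3,4,5,6}; region has {2,3,4,5,6,7} → only 1 remains.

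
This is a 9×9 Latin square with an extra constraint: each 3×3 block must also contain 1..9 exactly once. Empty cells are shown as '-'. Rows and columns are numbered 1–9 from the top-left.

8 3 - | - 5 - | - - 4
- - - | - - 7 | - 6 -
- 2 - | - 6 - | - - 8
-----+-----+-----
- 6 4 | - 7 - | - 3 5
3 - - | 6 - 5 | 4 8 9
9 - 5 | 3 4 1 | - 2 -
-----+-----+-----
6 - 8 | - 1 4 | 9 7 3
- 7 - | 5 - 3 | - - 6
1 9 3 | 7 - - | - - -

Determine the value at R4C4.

9

R3C6 = 9 (sole candidate).
R4C1 = 2 (sole candidate).
R4C6 = 8 (sole candidate).
R4C7 = 1 (sole candidate).
R5C2 = 1 (sole candidate).
R5C3 = 7 (sole candidate).
R5C5 = 2 (sole candidate).
R6C2 = 8 (sole candidate).
R6C9 = 7 (sole candidate).
R7C2 = 5 (sole candidate).
R7C4 = 2 (sole candidate).
R8C1 = 4 (sole candidate).
R8C3 = 2 (sole candidate).
R8C7 = 8 (sole candidate).
R8C8 = 1 (sole candidate).
R9C5 = 8 (sole candidate).
R9C6 = 6 (sole candidate).
R9C9 = 2 (sole candidate).
R1C4 = 1 (sole candidate).
R1C6 = 2 (sole candidate).
R1C7 = 7 (sole candidate).
R1C8 = 9 (sole candidate).
R2C1 = 5 (sole candidate).
R2C2 = 4 (sole candidate).
R2C4 = 8 (sole candidate).
R2C5 = 3 (sole candidate).
R2C7 = 2 (sole candidate).
R2C9 = 1 (sole candidate).
R3C1 = 7 (sole candidate).
R3C3 = 1 (sole candidate).
R3C4 = 4 (sole candidate).
R3C8 = 5 (sole candidate).
R4C4 = 9: row 4 has {1,2,3,4,5,6,7,8}; col 4 has {1,2,3,4,5,6,7,8}; box has {1,2,3,4,5,6,7,8} → only 9 remains.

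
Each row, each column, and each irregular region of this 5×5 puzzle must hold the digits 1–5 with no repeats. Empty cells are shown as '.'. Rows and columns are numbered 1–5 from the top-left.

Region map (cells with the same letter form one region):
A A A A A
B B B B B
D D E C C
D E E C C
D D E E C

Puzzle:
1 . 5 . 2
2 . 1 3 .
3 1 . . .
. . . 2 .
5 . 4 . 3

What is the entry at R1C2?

3

R1C4 = 4 (sole candidate).
R3C3 = 2 (sole candidate).
R3C4 = 5 (sole candidate).
R3C5 = 4 (sole candidate).
R4C1 = 4 (sole candidate).
R4C3 = 3 (sole candidate).
R4C5 = 1 (sole candidate).
R5C2 = 2 (sole candidate).
R5C4 = 1 (sole candidate).
R1C2 = 3: row 1 has {1,2,4,5}; col 2 has {1,2}; region has {1,2,4,5} → only 3 remains.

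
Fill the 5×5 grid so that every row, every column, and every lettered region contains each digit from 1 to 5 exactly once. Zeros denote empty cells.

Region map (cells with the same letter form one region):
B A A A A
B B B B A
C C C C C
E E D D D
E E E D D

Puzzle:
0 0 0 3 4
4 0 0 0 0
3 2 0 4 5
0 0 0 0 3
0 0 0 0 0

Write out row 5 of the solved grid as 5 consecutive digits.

54312

row 3, column 3 = 1 (sole candidate).
row 4, column 3 = 4 (hidden single in region D).
row 5, column 2 = 4: in row 5, 4 can only go here (every other open cell in that row sees a 4).
row 5, column 3 = 3: in row 5, 3 can only go here (every other open cell in that row sees a 3).
row 2, column 2 = 3 (hidden single in row 2).
Singles propagation stalls; row 5, column 5 is still open with candidates {1,2}.
  Try row 5, column 5 = 1: this forces row 2, column 5=2; then column 3 has no cell left for 2 — contradiction.
So row 5, column 5 = 2.
row 2, column 5 = 1 (sole candidate).
row 1, column 2 = 5 (sole candidate).
row 1, column 3 = 2 (sole candidate).
row 2, column 3 = 5 (sole candidate).
row 2, column 4 = 2 (sole candidate).
row 4, column 2 = 1 (sole candidate).
row 4, column 4 = 5 (sole candidate).
row 5, column 1 = 5: row 5 has {2,3,4}; col 1 has {3,4}; region has {1,3,4} → only 5 remains.
row 5, column 4 = 1: row 5 has {2,3,4,5}; col 4 has {2,3,4,5}; region has {2,3,4,5} → only 1 remains.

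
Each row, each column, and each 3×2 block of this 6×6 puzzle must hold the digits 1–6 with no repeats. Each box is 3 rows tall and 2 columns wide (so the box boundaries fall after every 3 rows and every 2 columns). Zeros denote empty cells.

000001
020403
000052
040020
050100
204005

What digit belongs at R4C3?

3

R2C5 = 6 (sole candidate).
R4C6 = 6 (sole candidate).
R5C6 = 4 (sole candidate).
R1C5 = 4 (sole candidate).
R5C5 = 3 (sole candidate).
R6C5 = 1 (sole candidate).
R5C1 = 6 (sole candidate).
R5C3 = 2 (sole candidate).
R6C2 = 3 (sole candidate).
R6C4 = 6 (sole candidate).
R1C2 = 6 (sole candidate).
R3C2 = 1 (sole candidate).
R3C4 = 3 (sole candidate).
R4C1 = 1 (sole candidate).
R4C4 = 5 (sole candidate).
R1C3 = 5 (sole candidate).
R1C4 = 2 (sole candidate).
R2C1 = 5 (sole candidate).
R2C3 = 1 (sole candidate).
R3C1 = 4 (sole candidate).
R3C3 = 6 (sole candidate).
R4C3 = 3: row 4 has {1,2,4,5,6}; col 3 has {1,2,4,5,6}; box has {1,2,4,5,6} → only 3 remains.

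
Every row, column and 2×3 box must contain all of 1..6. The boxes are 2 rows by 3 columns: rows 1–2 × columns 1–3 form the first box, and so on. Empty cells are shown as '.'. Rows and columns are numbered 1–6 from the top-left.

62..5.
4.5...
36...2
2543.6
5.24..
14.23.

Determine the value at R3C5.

R1C4 = 1: row 1 has {2,5,6}; col 4 has {2,3,4}; box has {5} → only 1 remains.
R2C4 = 6: row 2 has {4,5}; col 4 has {1,2,3,4}; box has {1,5} → only 6 remains.
R2C5 = 2: row 2 has {4,5,6}; col 5 has {3,5}; box has {1,5,6} → only 2 remains.
R2C6 = 3: row 2 has {2,4,5,6}; col 6 has {2,6}; box has {1,2,5,6} → only 3 remains.
R3C3 = 1: row 3 has {2,3,6}; col 3 has {2,4,5}; box has {2,3,4,5,6} → only 1 remains.
R3C4 = 5: row 3 has {1,2,3,6}; col 4 has {1,2,3,4,6}; box has {2,3,6} → only 5 remains.
R3C5 = 4: row 3 has {1,2,3,5,6}; col 5 has {2,3,5}; box has {2,3,5,6} → only 4 remains.

4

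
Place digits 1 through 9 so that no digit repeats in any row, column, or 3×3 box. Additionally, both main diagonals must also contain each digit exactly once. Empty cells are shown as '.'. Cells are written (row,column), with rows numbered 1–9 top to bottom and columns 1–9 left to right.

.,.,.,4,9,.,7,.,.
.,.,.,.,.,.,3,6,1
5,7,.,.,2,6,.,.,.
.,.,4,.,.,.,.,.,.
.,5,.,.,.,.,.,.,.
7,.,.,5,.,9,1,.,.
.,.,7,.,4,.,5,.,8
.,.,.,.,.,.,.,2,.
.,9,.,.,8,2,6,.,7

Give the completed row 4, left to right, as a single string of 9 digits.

(1,9) = 2: row 1 has {4,7,9}; col 9 has {1,7,8}; box has {1,3,6,7}; anti-diagonal has {5,6,7} → only 2 remains.
(9,3) = 5: in row 9, 5 can only go here (every other open cell in that row sees a 5).
(5,4) = 2: in column 4, 2 can only go here (every other open cell in that column sees a 2).
(5,6) = 4: in column 6, 4 can only go here (every other open cell in that column sees a 4).
(5,8) = 7: in row 5, 7 can only go here (every other open cell in that row sees a 7).
(4,5) = 7: in row 4, 7 can only go here (every other open cell in that row sees a 7).
(2,5) = 5: row 2 has {1,3,6}; col 5 has {2,4,7,8,9}; box has {2,4,6,9} → only 5 remains.
(1,8) = 5: in row 1, 5 can only go here (every other open cell in that row sees a 5).
(4,9) = 5: in row 4, 5 can only go here (every other open cell in that row sees a 5).
(8,6) = 5: in row 8, 5 can only go here (every other open cell in that row sees a 5).
(8,4) = 7: in row 8, 7 can only go here (every other open cell in that row sees a 7).
(2,4) = 8: row 2 has {1,3,5,6}; col 4 has {2,4,5,7}; box has {2,4,5,6,9} → only 8 remains.
(2,6) = 7: row 2 has {1,3,5,6,8}; col 6 has {2,4,5,6,9}; box has {2,4,5,6,8,9} → only 7 remains.
(2,2) = 4: row 2 has {1,3,5,6,7,8}; col 2 has {5,7,9}; box has {5,7}; main diagonal has {2,5,7,9} → only 4 remains.
(7,4) = 9: in column 4, 9 can only go here (every other open cell in that column sees a 9).
(4,4) = 6: in column 4, 6 can only go here (every other open cell in that column sees a 6).
(6,5) = 3: row 6 has {1,5,7,9}; col 5 has {2,4,5,7,8,9}; box has {2,4,5,6,7,9} → only 3 remains.
(5,5) = 1: row 5 has {2,4,5,7}; col 5 has {2,3,4,5,7,8,9}; box has {2,3,4,5,6,7,9}; main diagonal has {2,4,5,6,7,9}; anti-diagonal has {2,5,6,7} → only 1 remains.
(8,5) = 6: row 8 has {2,5,7}; col 5 has {1,2,3,4,5,7,8,9}; box has {2,4,5,7,8,9} → only 6 remains.
(4,6) = 8: row 4 has {4,5,6,7}; col 6 has {2,4,5,6,7,9}; box has {1,2,3,4,5,6,7,9}; anti-diagonal has {1,2,5,6,7} → only 8 remains.
(8,2) = 3: row 8 has {2,5,6,7}; col 2 has {4,5,7,9}; box has {5,7,9}; anti-diagonal has {1,2,5,6,7,8} → only 3 remains.
(9,1) = 4: row 9 has {2,5,6,7,8,9}; col 1 has {5,7}; box has {3,5,7,9}; anti-diagonal has {1,2,3,5,6,7,8} → only 4 remains.
(3,7) = 9: row 3 has {2,5,6,7}; col 7 has {1,3,5,6,7}; box has {1,2,3,5,6,7}; anti-diagonal has {1,2,3,4,5,6,7,8} → only 9 remains.
(3,9) = 4: row 3 has {2,5,6,7,9}; col 9 has {1,2,5,7,8}; box has {1,2,3,5,6,7,9} → only 4 remains.
(4,7) = 2: row 4 has {4,5,6,7,8}; col 7 has {1,3,5,6,7,9}; box has {1,5,7} → only 2 remains.
(5,7) = 8: row 5 has {1,2,4,5,7}; col 7 has {1,2,3,5,6,7,9}; box has {1,2,5,7} → only 8 remains.
(6,8) = 4: row 6 has {1,3,5,7,9}; col 8 has {2,5,6,7}; box has {1,2,5,7,8} → only 4 remains.
(6,9) = 6: row 6 has {1,3,4,5,7,9}; col 9 has {1,2,4,5,7,8}; box has {1,2,4,5,7,8} → only 6 remains.
(8,7) = 4: row 8 has {2,3,5,6,7}; col 7 has {1,2,3,5,6,7,8,9}; box has {2,5,6,7,8} → only 4 remains.
(8,9) = 9: row 8 has {2,3,4,5,6,7}; col 9 has {1,2,4,5,6,7,8}; box has {2,4,5,6,7,8} → only 9 remains.
(3,8) = 8: row 3 has {2,4,5,6,7,9}; col 8 has {2,4,5,6,7}; box has {1,2,3,4,5,6,7,9} → only 8 remains.
(4,2) = 1: row 4 has {2,4,5,6,7,8}; col 2 has {3,4,5,7,9}; box has {4,5,7} → only 1 remains.
(5,9) = 3: row 5 has {1,2,4,5,7,8}; col 9 has {1,2,4,5,6,7,8,9}; box has {1,2,4,5,6,7,8} → only 3 remains.
(3,3) = 3: row 3 has {2,4,5,6,7,8,9}; col 3 has {4,5,7}; box has {4,5,7}; main diagonal has {1,2,4,5,6,7,9} → only 3 remains.
(3,4) = 1: row 3 has {2,3,4,5,6,7,8,9}; col 4 has {2,4,5,6,7,8,9}; box has {2,4,5,6,7,8,9} → only 1 remains.
(4,8) = 9: row 4 has {1,2,4,5,6,7,8}; col 8 has {2,4,5,6,7,8}; box has {1,2,3,4,5,6,7,8} → only 9 remains.
(9,4) = 3: row 9 has {2,4,5,6,7,8,9}; col 4 has {1,2,4,5,6,7,8,9}; box has {2,4,5,6,7,8,9} → only 3 remains.
(9,8) = 1: row 9 has {2,3,4,5,6,7,8,9}; col 8 has {2,4,5,6,7,8,9}; box has {2,4,5,6,7,8,9} → only 1 remains.
(1,1) = 8: row 1 has {2,4,5,7,9}; col 1 has {4,5,7}; box has {3,4,5,7}; main diagonal has {1,2,3,4,5,6,7,9} → only 8 remains.
(1,2) = 6: row 1 has {2,4,5,7,8,9}; col 2 has {1,3,4,5,7,9}; box has {3,4,5,7,8} → only 6 remains.
(1,3) = 1: row 1 has {2,4,5,6,7,8,9}; col 3 has {3,4,5,7}; box has {3,4,5,6,7,8} → only 1 remains.
(1,6) = 3: row 1 has {1,2,4,5,6,7,8,9}; col 6 has {2,4,5,6,7,8,9}; box has {1,2,4,5,6,7,8,9} → only 3 remains.
(4,1) = 3: row 4 has {1,2,4,5,6,7,8,9}; col 1 has {4,5,7,8}; box has {1,4,5,7} → only 3 remains.

314678295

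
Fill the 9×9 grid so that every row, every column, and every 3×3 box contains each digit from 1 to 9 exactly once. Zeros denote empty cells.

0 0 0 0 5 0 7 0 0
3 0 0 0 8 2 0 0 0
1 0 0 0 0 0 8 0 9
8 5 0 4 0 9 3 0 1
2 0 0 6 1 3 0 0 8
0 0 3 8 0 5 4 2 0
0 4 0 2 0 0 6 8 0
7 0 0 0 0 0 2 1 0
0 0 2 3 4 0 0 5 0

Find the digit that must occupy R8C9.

R3C4 = 7 (sole candidate).
R6C5 = 7 (sole candidate).
R6C9 = 6 (sole candidate).
R7C5 = 9 (sole candidate).
R8C4 = 5 (sole candidate).
R8C5 = 6 (sole candidate).
R8C6 = 8 (sole candidate).
R9C7 = 9 (sole candidate).
R9C9 = 7 (sole candidate).
R3C5 = 3 (sole candidate).
R4C5 = 2 (sole candidate).
R4C8 = 7 (sole candidate).
R5C7 = 5 (sole candidate).
R5C8 = 9 (sole candidate).
R6C1 = 9 (sole candidate).
R6C2 = 1 (sole candidate).
R7C1 = 5 (sole candidate).
R7C3 = 1 (sole candidate).
R7C6 = 7 (sole candidate).
R7C9 = 3 (sole candidate).
R8C3 = 9 (sole candidate).
R8C9 = 4: row 8 has {1,2,5,6,7,8,9}; col 9 has {1,3,6,7,8,9}; box has {1,2,3,5,6,7,8,9} → only 4 remains.

4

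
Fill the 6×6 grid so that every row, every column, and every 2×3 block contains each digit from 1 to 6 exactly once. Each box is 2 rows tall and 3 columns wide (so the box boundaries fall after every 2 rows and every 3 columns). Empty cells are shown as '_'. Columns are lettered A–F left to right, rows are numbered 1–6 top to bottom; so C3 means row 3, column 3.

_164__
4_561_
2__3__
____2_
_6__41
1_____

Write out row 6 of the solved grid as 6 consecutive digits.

142536

A1 = 3 (sole candidate).
E1 = 5 (sole candidate).
F1 = 2 (sole candidate).
B2 = 2 (sole candidate).
F2 = 3 (sole candidate).
E3 = 6 (sole candidate).
A5 = 5 (sole candidate).
D5 = 2 (sole candidate).
D6 = 5: row 6 has {1}; col 4 has {2,3,4,6}; box has {1,2,4} → only 5 remains.
E6 = 3: row 6 has {1,5}; col 5 has {1,2,4,5,6}; box has {1,2,4,5} → only 3 remains.
F6 = 6: row 6 has {1,3,5}; col 6 has {1,2,3}; box has {1,2,3,4,5} → only 6 remains.
A4 = 6 (sole candidate).
D4 = 1 (sole candidate).
C5 = 3 (sole candidate).
B6 = 4: row 6 has {1,3,5,6}; col 2 has {1,2,6}; box has {1,3,5,6} → only 4 remains.
C6 = 2: row 6 has {1,3,4,5,6}; col 3 has {3,5,6}; box has {1,3,4,5,6} → only 2 remains.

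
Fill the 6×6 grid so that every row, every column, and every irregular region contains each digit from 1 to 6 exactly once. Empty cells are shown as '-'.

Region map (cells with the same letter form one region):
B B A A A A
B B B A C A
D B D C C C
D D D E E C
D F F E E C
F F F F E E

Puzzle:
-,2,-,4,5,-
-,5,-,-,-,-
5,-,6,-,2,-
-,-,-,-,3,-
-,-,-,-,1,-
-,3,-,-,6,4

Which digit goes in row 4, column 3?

2

row 2, column 5 = 4: row 2 has {5}; col 5 has {1,2,3,5,6}; region has {2} → only 4 remains.
row 3, column 2 = 4: in row 3, 4 can only go here (every other open cell in that row sees a 4).
row 4, column 2 = 1: row 4 has {3}; col 2 has {2,3,4,5}; region has {5,6} → only 1 remains.
row 5, column 2 = 6: row 5 has {1}; col 2 has {1,2,3,4,5}; region has {3} → only 6 remains.
row 4, column 6 = 6: in row 4, 6 can only go here (every other open cell in that row sees a 6).
row 1, column 1 = 6: in row 1, 6 can only go here (every other open cell in that row sees a 6).
row 2, column 4 = 6: in row 2, 6 can only go here (every other open cell in that row sees a 6).
row 2, column 6 = 2: in row 2, 2 can only go here (every other open cell in that row sees a 2).
row 4, column 4 = 5: in row 4, 5 can only go here (every other open cell in that row sees a 5).
row 5, column 4 = 2: row 5 has {1,6}; col 4 has {4,5,6}; region has {1,3,4,5,6} → only 2 remains.
row 6, column 4 = 1: row 6 has {3,4,6}; col 4 has {2,4,5,6}; region has {3,6} → only 1 remains.
row 3, column 4 = 3: row 3 has {2,4,5,6}; col 4 has {1,2,4,5,6}; region has {2,4,6} → only 3 remains.
row 3, column 6 = 1: row 3 has {2,3,4,5,6}; col 6 has {2,4,6}; region has {2,3,4,6} → only 1 remains.
row 5, column 6 = 5: row 5 has {1,2,6}; col 6 has {1,2,4,6}; region has {1,2,3,4,6} → only 5 remains.
row 6, column 1 = 2: row 6 has {1,3,4,6}; col 1 has {5,6}; region has {1,3,6} → only 2 remains.
row 6, column 3 = 5: row 6 has {1,2,3,4,6}; col 3 has {6}; region has {1,2,3,6} → only 5 remains.
row 1, column 6 = 3: row 1 has {2,4,5,6}; col 6 has {1,2,4,5,6}; region has {2,4,5,6} → only 3 remains.
row 4, column 1 = 4: row 4 has {1,3,5,6}; col 1 has {2,5,6}; region has {1,5,6} → only 4 remains.
row 4, column 3 = 2: row 4 has {1,3,4,5,6}; col 3 has {5,6}; region has {1,4,5,6} → only 2 remains.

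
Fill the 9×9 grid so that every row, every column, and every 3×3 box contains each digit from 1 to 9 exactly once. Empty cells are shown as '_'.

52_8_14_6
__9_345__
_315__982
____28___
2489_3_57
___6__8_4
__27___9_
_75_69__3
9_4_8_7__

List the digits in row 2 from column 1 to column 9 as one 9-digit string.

row 1, column 3 = 7: row 1 has {1,2,4,5,6,8}; col 3 has {1,2,4,5,8,9}; box has {1,2,3,5,9} → only 7 remains.
row 1, column 5 = 9: row 1 has {1,2,4,5,6,7,8}; col 5 has {2,3,6,8}; box has {1,3,4,5,8} → only 9 remains.
row 1, column 8 = 3: row 1 has {1,2,4,5,6,7,8,9}; col 8 has {5,8,9}; box has {2,4,5,6,8,9} → only 3 remains.
row 2, column 4 = 2: row 2 has {3,4,5,9}; col 4 has {5,6,7,8,9}; box has {1,3,4,5,8,9} → only 2 remains.
row 2, column 9 = 1: row 2 has {2,3,4,5,9}; col 9 has {2,3,4,6,7}; box has {2,3,4,5,6,8,9} → only 1 remains.
row 3, column 5 = 7: row 3 has {1,2,3,5,8,9}; col 5 has {2,3,6,8,9}; box has {1,2,3,4,5,8,9} → only 7 remains.
row 3, column 6 = 6: row 3 has {1,2,3,5,7,8,9}; col 6 has {1,3,4,8,9}; box has {1,2,3,4,5,7,8,9} → only 6 remains.
row 4, column 9 = 9: row 4 has {2,8}; col 9 has {1,2,3,4,6,7}; box has {4,5,7,8} → only 9 remains.
row 5, column 5 = 1: row 5 has {2,3,4,5,7,8,9}; col 5 has {2,3,6,7,8,9}; box has {2,3,6,8,9} → only 1 remains.
row 5, column 7 = 6: row 5 has {1,2,3,4,5,7,8,9}; col 7 has {4,5,7,8,9}; box has {4,5,7,8,9} → only 6 remains.
row 6, column 3 = 3: row 6 has {4,6,8}; col 3 has {1,2,4,5,7,8,9}; box has {2,4,8} → only 3 remains.
row 6, column 5 = 5: row 6 has {3,4,6,8}; col 5 has {1,2,3,6,7,8,9}; box has {1,2,3,6,8,9} → only 5 remains.
row 6, column 6 = 7: row 6 has {3,4,5,6,8}; col 6 has {1,3,4,6,8,9}; box has {1,2,3,5,6,8,9} → only 7 remains.
row 7, column 5 = 4: row 7 has {2,7,9}; col 5 has {1,2,3,5,6,7,8,9}; box has {6,7,8,9} → only 4 remains.
row 7, column 6 = 5: row 7 has {2,4,7,9}; col 6 has {1,3,4,6,7,8,9}; box has {4,6,7,8,9} → only 5 remains.
row 7, column 7 = 1: row 7 has {2,4,5,7,9}; col 7 has {4,5,6,7,8,9}; box has {3,7,9} → only 1 remains.
row 7, column 9 = 8: row 7 has {1,2,4,5,7,9}; col 9 has {1,2,3,4,6,7,9}; box has {1,3,7,9} → only 8 remains.
row 8, column 4 = 1: row 8 has {3,5,6,7,9}; col 4 has {2,5,6,7,8,9}; box has {4,5,6,7,8,9} → only 1 remains.
row 8, column 7 = 2: row 8 has {1,3,5,6,7,9}; col 7 has {1,4,5,6,7,8,9}; box has {1,3,7,8,9} → only 2 remains.
row 8, column 8 = 4: row 8 has {1,2,3,5,6,7,9}; col 8 has {3,5,8,9}; box has {1,2,3,7,8,9} → only 4 remains.
row 9, column 4 = 3: row 9 has {4,7,8,9}; col 4 has {1,2,5,6,7,8,9}; box has {1,4,5,6,7,8,9} → only 3 remains.
row 9, column 6 = 2: row 9 has {3,4,7,8,9}; col 6 has {1,3,4,5,6,7,8,9}; box has {1,3,4,5,6,7,8,9} → only 2 remains.
row 9, column 8 = 6: row 9 has {2,3,4,7,8,9}; col 8 has {3,4,5,8,9}; box has {1,2,3,4,7,8,9} → only 6 remains.
row 9, column 9 = 5: row 9 has {2,3,4,6,7,8,9}; col 9 has {1,2,3,4,6,7,8,9}; box has {1,2,3,4,6,7,8,9} → only 5 remains.
row 2, column 8 = 7: row 2 has {1,2,3,4,5,9}; col 8 has {3,4,5,6,8,9}; box has {1,2,3,4,5,6,8,9} → only 7 remains.
row 3, column 1 = 4: row 3 has {1,2,3,5,6,7,8,9}; col 1 has {2,5,9}; box has {1,2,3,5,7,9} → only 4 remains.
row 4, column 3 = 6: row 4 has {2,8,9}; col 3 has {1,2,3,4,5,7,8,9}; box has {2,3,4,8} → only 6 remains.
row 4, column 4 = 4: row 4 has {2,6,8,9}; col 4 has {1,2,3,5,6,7,8,9}; box has {1,2,3,5,6,7,8,9} → only 4 remains.
row 4, column 7 = 3: row 4 has {2,4,6,8,9}; col 7 has {1,2,4,5,6,7,8,9}; box has {4,5,6,7,8,9} → only 3 remains.
row 4, column 8 = 1: row 4 has {2,3,4,6,8,9}; col 8 has {3,4,5,6,7,8,9}; box has {3,4,5,6,7,8,9} → only 1 remains.
row 6, column 1 = 1: row 6 has {3,4,5,6,7,8}; col 1 has {2,4,5,9}; box has {2,3,4,6,8} → only 1 remains.
row 6, column 2 = 9: row 6 has {1,3,4,5,6,7,8}; col 2 has {2,3,4,7}; box has {1,2,3,4,6,8} → only 9 remains.
row 6, column 8 = 2: row 6 has {1,3,4,5,6,7,8,9}; col 8 has {1,3,4,5,6,7,8,9}; box has {1,3,4,5,6,7,8,9} → only 2 remains.
row 7, column 2 = 6: row 7 has {1,2,4,5,7,8,9}; col 2 has {2,3,4,7,9}; box has {2,4,5,7,9} → only 6 remains.
row 8, column 1 = 8: row 8 has {1,2,3,4,5,6,7,9}; col 1 has {1,2,4,5,9}; box has {2,4,5,6,7,9} → only 8 remains.
row 9, column 2 = 1: row 9 has {2,3,4,5,6,7,8,9}; col 2 has {2,3,4,6,7,9}; box has {2,4,5,6,7,8,9} → only 1 remains.
row 2, column 1 = 6: row 2 has {1,2,3,4,5,7,9}; col 1 has {1,2,4,5,8,9}; box has {1,2,3,4,5,7,9} → only 6 remains.
row 2, column 2 = 8: row 2 has {1,2,3,4,5,6,7,9}; col 2 has {1,2,3,4,6,7,9}; box has {1,2,3,4,5,6,7,9} → only 8 remains.

689234571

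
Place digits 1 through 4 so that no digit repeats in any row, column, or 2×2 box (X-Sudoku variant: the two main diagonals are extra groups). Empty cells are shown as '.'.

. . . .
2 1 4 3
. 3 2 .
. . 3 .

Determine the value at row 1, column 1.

row 1, column 2 = 4 (sole candidate).
row 1, column 3 = 1 (sole candidate).
row 1, column 4 = 2 (sole candidate).
row 4, column 1 = 1 (sole candidate).
row 4, column 2 = 2 (sole candidate).
row 4, column 4 = 4 (sole candidate).
row 1, column 1 = 3: row 1 has {1,2,4}; col 1 has {1,2}; box has {1,2,4}; main diagonal has {1,2,4} → only 3 remains.

3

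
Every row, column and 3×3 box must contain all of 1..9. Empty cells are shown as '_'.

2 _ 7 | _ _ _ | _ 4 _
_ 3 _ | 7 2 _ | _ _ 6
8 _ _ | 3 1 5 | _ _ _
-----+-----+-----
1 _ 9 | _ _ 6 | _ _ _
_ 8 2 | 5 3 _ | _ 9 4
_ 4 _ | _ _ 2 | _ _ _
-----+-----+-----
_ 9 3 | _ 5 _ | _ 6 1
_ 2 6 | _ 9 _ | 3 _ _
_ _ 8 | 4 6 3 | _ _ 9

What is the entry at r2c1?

9

r1c5 = 8 (sole candidate).
r1c6 = 9 (sole candidate).
r2c6 = 4 (sole candidate).
r3c2 = 6 (sole candidate).
r3c3 = 4 (sole candidate).
r4c4 = 8 (sole candidate).
r6c3 = 5 (sole candidate).
r6c5 = 7 (sole candidate).
r7c4 = 2 (sole candidate).
r8c4 = 1 (sole candidate).
r1c4 = 6 (sole candidate).
r2c3 = 1 (sole candidate).
r4c2 = 7 (sole candidate).
r4c5 = 4 (sole candidate).
r5c1 = 6 (sole candidate).
r5c6 = 1 (sole candidate).
r5c7 = 7 (sole candidate).
r6c1 = 3 (sole candidate).
r6c4 = 9 (sole candidate).
r6c9 = 8 (sole candidate).
r1c2 = 5 (sole candidate).
r1c7 = 1 (sole candidate).
r1c9 = 3 (sole candidate).
r2c1 = 9: row 2 has {1,2,3,4,6,7}; col 1 has {1,2,3,6,8}; box has {1,2,3,4,5,6,7,8} → only 9 remains.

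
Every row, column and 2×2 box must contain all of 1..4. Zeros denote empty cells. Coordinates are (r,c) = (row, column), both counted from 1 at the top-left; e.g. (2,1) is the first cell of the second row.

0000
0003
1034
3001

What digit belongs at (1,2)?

3

(1,4) = 2 (sole candidate).
(3,2) = 2 (sole candidate).
(4,2) = 4 (sole candidate).
(4,3) = 2 (sole candidate).
(1,1) = 4 (sole candidate).
(1,3) = 1 (sole candidate).
(2,1) = 2 (sole candidate).
(2,2) = 1 (sole candidate).
(2,3) = 4 (sole candidate).
(1,2) = 3: row 1 has {1,2,4}; col 2 has {1,2,4}; box has {1,2,4} → only 3 remains.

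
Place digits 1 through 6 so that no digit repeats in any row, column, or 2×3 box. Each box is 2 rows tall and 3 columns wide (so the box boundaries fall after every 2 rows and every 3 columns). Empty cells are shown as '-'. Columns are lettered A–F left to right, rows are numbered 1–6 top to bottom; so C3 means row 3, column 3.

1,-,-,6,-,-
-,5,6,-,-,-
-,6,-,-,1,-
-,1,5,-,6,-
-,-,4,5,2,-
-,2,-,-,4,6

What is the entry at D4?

2

E2 = 3 (sole candidate).
B5 = 3 (sole candidate).
F5 = 1 (sole candidate).
A6 = 5 (sole candidate).
C6 = 1 (sole candidate).
D6 = 3 (sole candidate).
B1 = 4 (sole candidate).
E1 = 5 (sole candidate).
F1 = 2 (sole candidate).
A2 = 2 (sole candidate).
F2 = 4 (sole candidate).
F4 = 3 (sole candidate).
A5 = 6 (sole candidate).
C1 = 3 (sole candidate).
D2 = 1 (sole candidate).
C3 = 2 (sole candidate).
D3 = 4 (sole candidate).
F3 = 5 (sole candidate).
A4 = 4 (sole candidate).
D4 = 2: row 4 has {1,3,4,5,6}; col 4 has {1,3,4,5,6}; box has {1,3,4,5,6} → only 2 remains.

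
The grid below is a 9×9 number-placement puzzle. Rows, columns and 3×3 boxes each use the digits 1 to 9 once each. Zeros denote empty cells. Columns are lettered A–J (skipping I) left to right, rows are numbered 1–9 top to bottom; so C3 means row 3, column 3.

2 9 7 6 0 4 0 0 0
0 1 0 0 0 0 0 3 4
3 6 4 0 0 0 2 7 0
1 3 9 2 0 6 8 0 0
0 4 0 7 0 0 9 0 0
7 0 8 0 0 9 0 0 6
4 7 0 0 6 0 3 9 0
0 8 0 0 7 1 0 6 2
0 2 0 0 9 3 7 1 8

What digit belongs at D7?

8

C2 = 5 (sole candidate).
G2 = 6 (sole candidate).
B6 = 5 (sole candidate).
C7 = 1 (sole candidate).
J7 = 5 (sole candidate).
C8 = 3 (sole candidate).
G8 = 4 (sole candidate).
C9 = 6 (sole candidate).
J1 = 1 (sole candidate).
A2 = 8 (sole candidate).
D2 = 9 (sole candidate).
E2 = 2 (sole candidate).
F2 = 7 (sole candidate).
J3 = 9 (sole candidate).
J4 = 7 (sole candidate).
A5 = 6 (sole candidate).
C5 = 2 (sole candidate).
H5 = 5 (sole candidate).
J5 = 3 (sole candidate).
G6 = 1 (sole candidate).
D7 = 8: row 7 has {1,3,4,5,6,7,9}; col 4 has {2,6,7,9}; box has {1,3,6,7,9} → only 8 remains.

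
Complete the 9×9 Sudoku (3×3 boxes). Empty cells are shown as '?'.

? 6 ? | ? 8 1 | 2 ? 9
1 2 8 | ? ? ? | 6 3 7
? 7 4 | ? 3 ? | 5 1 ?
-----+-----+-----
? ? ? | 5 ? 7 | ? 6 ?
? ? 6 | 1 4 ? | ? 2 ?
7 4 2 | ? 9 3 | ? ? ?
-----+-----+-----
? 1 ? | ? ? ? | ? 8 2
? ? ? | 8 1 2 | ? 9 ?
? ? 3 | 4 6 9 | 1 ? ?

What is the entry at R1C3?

R1C3 = 5: row 1 has {1,2,6,8,9}; col 3 has {2,3,4,6,8}; box has {1,2,4,6,7,8} → only 5 remains.

5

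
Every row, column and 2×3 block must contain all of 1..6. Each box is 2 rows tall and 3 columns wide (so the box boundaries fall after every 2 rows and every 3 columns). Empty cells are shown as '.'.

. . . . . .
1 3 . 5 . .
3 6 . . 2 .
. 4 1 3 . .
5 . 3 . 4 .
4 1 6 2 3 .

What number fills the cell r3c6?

4

r2c5 = 6 (sole candidate).
r3c3 = 5 (sole candidate).
r4c1 = 2 (sole candidate).
r4c5 = 5 (sole candidate).
r4c6 = 6 (sole candidate).
r5c2 = 2 (sole candidate).
r5c6 = 1 (sole candidate).
r6c6 = 5 (sole candidate).
r1c1 = 6 (sole candidate).
r1c2 = 5 (sole candidate).
r1c5 = 1 (sole candidate).
r3c6 = 4: row 3 has {2,3,5,6}; col 6 has {1,5,6}; box has {2,3,5,6} → only 4 remains.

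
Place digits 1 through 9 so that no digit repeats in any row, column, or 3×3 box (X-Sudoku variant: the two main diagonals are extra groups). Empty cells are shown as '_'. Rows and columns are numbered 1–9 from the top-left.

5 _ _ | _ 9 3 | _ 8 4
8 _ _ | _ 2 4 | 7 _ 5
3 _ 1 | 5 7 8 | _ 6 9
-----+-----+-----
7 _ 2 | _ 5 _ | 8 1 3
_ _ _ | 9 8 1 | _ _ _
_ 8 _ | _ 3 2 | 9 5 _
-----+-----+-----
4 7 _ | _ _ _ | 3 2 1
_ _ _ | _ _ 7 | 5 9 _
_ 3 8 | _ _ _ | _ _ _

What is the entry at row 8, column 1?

row 2, column 2 = 6 (sole candidate).
row 2, column 3 = 9 (sole candidate).
row 2, column 4 = 1 (sole candidate).
row 2, column 8 = 3 (sole candidate).
row 3, column 7 = 2 (sole candidate).
row 4, column 4 = 4 (sole candidate).
row 4, column 6 = 6 (sole candidate).
row 5, column 1 = 6 (sole candidate).
row 5, column 7 = 4 (sole candidate).
row 5, column 8 = 7 (sole candidate).
row 5, column 9 = 2 (sole candidate).
row 6, column 1 = 1 (sole candidate).
row 6, column 3 = 4 (sole candidate).
row 6, column 4 = 7 (sole candidate).
row 6, column 9 = 6 (sole candidate).
row 7, column 3 = 5 (sole candidate).
row 7, column 5 = 6 (sole candidate).
row 7, column 6 = 9 (sole candidate).
row 8, column 1 = 2: row 8 has {5,7,9}; col 1 has {1,3,4,5,6,7,8}; box has {3,4,5,7,8} → only 2 remains.

2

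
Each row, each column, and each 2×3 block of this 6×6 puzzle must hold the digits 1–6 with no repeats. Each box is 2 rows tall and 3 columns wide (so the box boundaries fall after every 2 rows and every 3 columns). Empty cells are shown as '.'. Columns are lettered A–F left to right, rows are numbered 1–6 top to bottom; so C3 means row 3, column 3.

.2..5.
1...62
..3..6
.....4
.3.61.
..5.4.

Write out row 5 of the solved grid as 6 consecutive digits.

432615

C2 = 4: row 2 has {1,2,6}; col 3 has {3,5}; box has {1,2} → only 4 remains.
D2 = 3: row 2 has {1,2,4,6}; col 4 has {6}; box has {2,5,6} → only 3 remains.
E3 = 2: row 3 has {3,6}; col 5 has {1,4,5,6}; box has {4,6} → only 2 remains.
E4 = 3: row 4 has {4}; col 5 has {1,2,4,5,6}; box has {2,4,6} → only 3 remains.
C5 = 2: row 5 has {1,3,6}; col 3 has {3,4,5}; box has {3,5} → only 2 remains.
F5 = 5: row 5 has {1,2,3,6}; col 6 has {2,4,6}; box has {1,4,6} → only 5 remains.
A6 = 6: row 6 has {4,5}; col 1 has {1}; box has {2,3,5} → only 6 remains.
B6 = 1: row 6 has {4,5,6}; col 2 has {2,3}; box has {2,3,5,6} → only 1 remains.
D6 = 2: row 6 has {1,4,5,6}; col 4 has {3,6}; box has {1,4,5,6} → only 2 remains.
F6 = 3: row 6 has {1,2,4,5,6}; col 6 has {2,4,5,6}; box has {1,2,4,5,6} → only 3 remains.
A1 = 3: row 1 has {2,5}; col 1 has {1,6}; box has {1,2,4} → only 3 remains.
C1 = 6: row 1 has {2,3,5}; col 3 has {2,3,4,5}; box has {1,2,3,4} → only 6 remains.
F1 = 1: row 1 has {2,3,5,6}; col 6 has {2,3,4,5,6}; box has {2,3,5,6} → only 1 remains.
B2 = 5: row 2 has {1,2,3,4,6}; col 2 has {1,2,3}; box has {1,2,3,4,6} → only 5 remains.
B3 = 4: row 3 has {2,3,6}; col 2 has {1,2,3,5}; box has {3} → only 4 remains.
B4 = 6: row 4 has {3,4}; col 2 has {1,2,3,4,5}; box has {3,4} → only 6 remains.
C4 = 1: row 4 has {3,4,6}; col 3 has {2,3,4,5,6}; box has {3,4,6} → only 1 remains.
D4 = 5: row 4 has {1,3,4,6}; col 4 has {2,3,6}; box has {2,3,4,6} → only 5 remains.
A5 = 4: row 5 has {1,2,3,5,6}; col 1 has {1,3,6}; box has {1,2,3,5,6} → only 4 remains.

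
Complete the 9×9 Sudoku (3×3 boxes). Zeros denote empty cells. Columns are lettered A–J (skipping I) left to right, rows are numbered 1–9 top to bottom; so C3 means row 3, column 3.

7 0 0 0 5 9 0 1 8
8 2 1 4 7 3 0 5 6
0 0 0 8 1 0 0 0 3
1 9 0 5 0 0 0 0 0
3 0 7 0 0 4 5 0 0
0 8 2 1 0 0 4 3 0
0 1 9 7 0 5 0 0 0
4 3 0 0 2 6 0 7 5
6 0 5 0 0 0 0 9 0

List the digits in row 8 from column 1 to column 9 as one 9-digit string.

G1 = 2 (sole candidate).
G2 = 9 (sole candidate).
F3 = 2 (sole candidate).
G3 = 7 (sole candidate).
H3 = 4 (sole candidate).
B5 = 6 (sole candidate).
A6 = 5 (sole candidate).
F6 = 7 (sole candidate).
J6 = 9 (sole candidate).
A7 = 2 (sole candidate).
J7 = 4 (sole candidate).
C8 = 8: row 8 has {2,3,4,5,6,7}; col 3 has {1,2,5,7,9}; box has {1,2,3,4,5,6,9} → only 8 remains.
D8 = 9: row 8 has {2,3,4,5,6,7,8}; col 4 has {1,4,5,7,8}; box has {2,5,6,7} → only 9 remains.
G8 = 1: row 8 has {2,3,4,5,6,7,8,9}; col 7 has {2,4,5,7,9}; box has {4,5,7,9} → only 1 remains.

438926175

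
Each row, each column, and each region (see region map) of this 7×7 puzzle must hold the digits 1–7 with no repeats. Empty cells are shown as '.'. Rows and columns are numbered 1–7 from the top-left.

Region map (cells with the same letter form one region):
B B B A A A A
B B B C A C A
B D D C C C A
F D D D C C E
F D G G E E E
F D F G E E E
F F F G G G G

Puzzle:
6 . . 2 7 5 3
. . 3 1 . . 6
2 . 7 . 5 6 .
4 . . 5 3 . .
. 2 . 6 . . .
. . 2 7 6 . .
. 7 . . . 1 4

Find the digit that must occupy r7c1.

5

r2c5 = 4 (sole candidate).
r3c4 = 4 (sole candidate).
r3c7 = 1 (sole candidate).
r5c3 = 5 (sole candidate).
r5c5 = 1 (sole candidate).
r5c7 = 7 (sole candidate).
r6c7 = 5 (sole candidate).
r7c3 = 6 (sole candidate).
r7c4 = 3 (sole candidate).
r7c5 = 2 (sole candidate).
r2c2 = 5 (sole candidate).
r3c2 = 3 (sole candidate).
r4c3 = 1 (sole candidate).
r4c7 = 2 (sole candidate).
r5c1 = 3 (sole candidate).
r5c6 = 4 (sole candidate).
r6c1 = 1 (sole candidate).
r6c2 = 4 (sole candidate).
r6c6 = 3 (sole candidate).
r7c1 = 5: row 7 has {1,2,3,4,6,7}; col 1 has {1,2,3,4,6}; region has {1,2,3,4,6,7} → only 5 remains.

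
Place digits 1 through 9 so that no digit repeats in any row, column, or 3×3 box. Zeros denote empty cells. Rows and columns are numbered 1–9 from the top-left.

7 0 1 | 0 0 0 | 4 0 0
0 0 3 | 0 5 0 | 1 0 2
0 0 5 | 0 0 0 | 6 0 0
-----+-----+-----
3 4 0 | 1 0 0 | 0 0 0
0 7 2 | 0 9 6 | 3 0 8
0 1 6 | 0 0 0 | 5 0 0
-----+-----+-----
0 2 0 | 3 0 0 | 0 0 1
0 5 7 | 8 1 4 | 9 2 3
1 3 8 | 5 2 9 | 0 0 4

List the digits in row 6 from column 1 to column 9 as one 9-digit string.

816273549

r4c3 = 9: row 4 has {1,3,4}; col 3 has {1,2,3,5,6,7,8}; box has {1,2,3,4,6,7} → only 9 remains.
r5c1 = 5: row 5 has {2,3,6,7,8,9}; col 1 has {1,3,7}; box has {1,2,3,4,6,7,9} → only 5 remains.
r5c4 = 4: row 5 has {2,3,5,6,7,8,9}; col 4 has {1,3,5,8}; box has {1,6,9} → only 4 remains.
r5c8 = 1: row 5 has {2,3,4,5,6,7,8,9}; col 8 has {2}; box has {3,5,8} → only 1 remains.
r6c1 = 8: row 6 has {1,5,6}; col 1 has {1,3,5,7}; box has {1,2,3,4,5,6,7,9} → only 8 remains.
r7c3 = 4: row 7 has {1,2,3}; col 3 has {1,2,3,5,6,7,8,9}; box has {1,2,3,5,7,8} → only 4 remains.
r7c6 = 7: row 7 has {1,2,3,4}; col 6 has {4,6,9}; box has {1,2,3,4,5,8,9} → only 7 remains.
r7c7 = 8: row 7 has {1,2,3,4,7}; col 7 has {1,3,4,5,6,9}; box has {1,2,3,4,9} → only 8 remains.
r8c1 = 6: row 8 has {1,2,3,4,5,7,8,9}; col 1 has {1,3,5,7,8}; box has {1,2,3,4,5,7,8} → only 6 remains.
r9c7 = 7: row 9 has {1,2,3,4,5,8,9}; col 7 has {1,3,4,5,6,8,9}; box has {1,2,3,4,8,9} → only 7 remains.
r9c8 = 6: row 9 has {1,2,3,4,5,7,8,9}; col 8 has {1,2}; box has {1,2,3,4,7,8,9} → only 6 remains.
r2c6 = 8: row 2 has {1,2,3,5}; col 6 has {4,6,7,9}; box has {5} → only 8 remains.
r4c7 = 2: row 4 has {1,3,4,9}; col 7 has {1,3,4,5,6,7,8,9}; box has {1,3,5,8} → only 2 remains.
r4c8 = 7: row 4 has {1,2,3,4,9}; col 8 has {1,2,6}; box has {1,2,3,5,8} → only 7 remains.
r4c9 = 6: row 4 has {1,2,3,4,7,9}; col 9 has {1,2,3,4,8}; box has {1,2,3,5,7,8} → only 6 remains.
r6c9 = 9: row 6 has {1,5,6,8}; col 9 has {1,2,3,4,6,8}; box has {1,2,3,5,6,7,8} → only 9 remains.
r7c1 = 9: row 7 has {1,2,3,4,7,8}; col 1 has {1,3,5,6,7,8}; box has {1,2,3,4,5,6,7,8} → only 9 remains.
r7c5 = 6: row 7 has {1,2,3,4,7,8,9}; col 5 has {1,2,5,9}; box has {1,2,3,4,5,7,8,9} → only 6 remains.
r7c8 = 5: row 7 has {1,2,3,4,6,7,8,9}; col 8 has {1,2,6,7}; box has {1,2,3,4,6,7,8,9} → only 5 remains.
r1c5 = 3: row 1 has {1,4,7}; col 5 has {1,2,5,6,9}; box has {5,8} → only 3 remains.
r1c6 = 2: row 1 has {1,3,4,7}; col 6 has {4,6,7,8,9}; box has {3,5,8} → only 2 remains.
r1c9 = 5: row 1 has {1,2,3,4,7}; col 9 has {1,2,3,4,6,8,9}; box has {1,2,4,6} → only 5 remains.
r2c1 = 4: row 2 has {1,2,3,5,8}; col 1 has {1,3,5,6,7,8,9}; box has {1,3,5,7} → only 4 remains.
r2c8 = 9: row 2 has {1,2,3,4,5,8}; col 8 has {1,2,5,6,7}; box has {1,2,4,5,6} → only 9 remains.
r3c1 = 2: row 3 has {5,6}; col 1 has {1,3,4,5,6,7,8,9}; box has {1,3,4,5,7} → only 2 remains.
r3c6 = 1: row 3 has {2,5,6}; col 6 has {2,4,6,7,8,9}; box has {2,3,5,8} → only 1 remains.
r3c9 = 7: row 3 has {1,2,5,6}; col 9 has {1,2,3,4,5,6,8,9}; box has {1,2,4,5,6,9} → only 7 remains.
r4c5 = 8: row 4 has {1,2,3,4,6,7,9}; col 5 has {1,2,3,5,6,9}; box has {1,4,6,9} → only 8 remains.
r4c6 = 5: row 4 has {1,2,3,4,6,7,8,9}; col 6 has {1,2,4,6,7,8,9}; box has {1,4,6,8,9} → only 5 remains.
r6c5 = 7: row 6 has {1,5,6,8,9}; col 5 has {1,2,3,5,6,8,9}; box has {1,4,5,6,8,9} → only 7 remains.
r6c6 = 3: row 6 has {1,5,6,7,8,9}; col 6 has {1,2,4,5,6,7,8,9}; box has {1,4,5,6,7,8,9} → only 3 remains.
r6c8 = 4: row 6 has {1,3,5,6,7,8,9}; col 8 has {1,2,5,6,7,9}; box has {1,2,3,5,6,7,8,9} → only 4 remains.
r1c8 = 8: row 1 has {1,2,3,4,5,7}; col 8 has {1,2,4,5,6,7,9}; box has {1,2,4,5,6,7,9} → only 8 remains.
r2c2 = 6: row 2 has {1,2,3,4,5,8,9}; col 2 has {1,2,3,4,5,7}; box has {1,2,3,4,5,7} → only 6 remains.
r2c4 = 7: row 2 has {1,2,3,4,5,6,8,9}; col 4 has {1,3,4,5,8}; box has {1,2,3,5,8} → only 7 remains.
r3c4 = 9: row 3 has {1,2,5,6,7}; col 4 has {1,3,4,5,7,8}; box has {1,2,3,5,7,8} → only 9 remains.
r3c5 = 4: row 3 has {1,2,5,6,7,9}; col 5 has {1,2,3,5,6,7,8,9}; box has {1,2,3,5,7,8,9} → only 4 remains.
r3c8 = 3: row 3 has {1,2,4,5,6,7,9}; col 8 has {1,2,4,5,6,7,8,9}; box has {1,2,4,5,6,7,8,9} → only 3 remains.
r6c4 = 2: row 6 has {1,3,4,5,6,7,8,9}; col 4 has {1,3,4,5,7,8,9}; box has {1,3,4,5,6,7,8,9} → only 2 remains.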